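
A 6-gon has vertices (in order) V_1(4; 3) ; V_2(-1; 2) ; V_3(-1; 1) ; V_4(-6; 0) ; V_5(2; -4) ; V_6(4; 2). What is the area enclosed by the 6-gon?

33

Cross-terms: 11, 1, 6, 24, 20, 4  ⇒  Σ = 66
Area = |Σ|/2 = 33.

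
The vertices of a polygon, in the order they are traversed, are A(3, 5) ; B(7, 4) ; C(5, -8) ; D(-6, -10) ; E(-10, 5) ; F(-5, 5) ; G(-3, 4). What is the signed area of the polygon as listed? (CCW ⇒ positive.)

-192

Apply Gauss's area formula: 2A = Σ (x_i·y_{i+1} − x_{i+1}·y_i), indices taken mod 7.
Cross-terms: -23, -76, -98, -130, -25, -5, -27  ⇒  Σ = -384
Signed area = Σ/2 = -192 (negative ⇒ clockwise traversal).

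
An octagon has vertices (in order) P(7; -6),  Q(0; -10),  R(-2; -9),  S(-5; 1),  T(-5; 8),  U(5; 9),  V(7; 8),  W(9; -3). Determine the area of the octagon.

Σ = (-70) + (-20) + (-47) + (-35) + (-85) + (-23) + (-93) + (-33) = -406
Area = |Σ|/2 = 203.

203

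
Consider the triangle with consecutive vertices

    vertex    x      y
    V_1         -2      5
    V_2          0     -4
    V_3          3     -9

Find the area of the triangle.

8.5

V_1→V_2: (-2)(-4) − (0)(5) = 8
V_2→V_3: (0)(-9) − (3)(-4) = 12
V_3→V_1: (3)(5) − (-2)(-9) = -3
Σ = 17
Area = |Σ|/2 = 8.5.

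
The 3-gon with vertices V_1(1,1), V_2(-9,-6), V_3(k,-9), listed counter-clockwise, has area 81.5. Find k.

Write out the shoelace sum; only the two edges meeting at V_3 involve k:
2·Area = [((-9)·(-9) − k·(-6)) + (k·1 − 1·(-9))] + 3
       = 7·k + 93 = 163
⇒ k = 10.

10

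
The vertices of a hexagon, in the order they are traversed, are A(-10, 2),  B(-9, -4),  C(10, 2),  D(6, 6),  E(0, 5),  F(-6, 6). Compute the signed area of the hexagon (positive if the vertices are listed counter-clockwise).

Apply Gauss's area formula: 2A = Σ (x_i·y_{i+1} − x_{i+1}·y_i), indices taken mod 6.
Σ = (58) + (22) + (48) + (30) + (30) + (48) = 236
Signed area = Σ/2 = 118 (positive ⇒ counter-clockwise traversal).

118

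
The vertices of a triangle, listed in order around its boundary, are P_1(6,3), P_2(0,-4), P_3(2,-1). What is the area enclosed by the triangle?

2

Apply the surveyor's formula: 2A = Σ (x_i·y_{i+1} − x_{i+1}·y_i), indices taken mod 3.
P_1→P_2: (6)(-4) − (0)(3) = -24
P_2→P_3: (0)(-1) − (2)(-4) = 8
P_3→P_1: (2)(3) − (6)(-1) = 12
Σ = -4
Area = |Σ|/2 = 2.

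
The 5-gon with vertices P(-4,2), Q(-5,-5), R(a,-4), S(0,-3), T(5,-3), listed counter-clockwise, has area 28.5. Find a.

-3

Write out the shoelace sum; only the two edges meeting at R involve a:
2·Area = [((-5)·(-4) − a·(-5)) + (a·(-3) − 0·(-4))] + 43
       = 2·a + 63 = 57
⇒ a = -3.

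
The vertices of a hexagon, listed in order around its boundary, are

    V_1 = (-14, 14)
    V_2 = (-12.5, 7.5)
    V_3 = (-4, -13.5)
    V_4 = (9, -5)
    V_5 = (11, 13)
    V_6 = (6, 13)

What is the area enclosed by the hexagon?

Apply Gauss's area formula: 2A = Σ (x_i·y_{i+1} − x_{i+1}·y_i), indices taken mod 6.
Σ = (70) + (198.75) + (141.5) + (172) + (65) + (266) = 913.25
Area = |Σ|/2 = 456.625.

456.625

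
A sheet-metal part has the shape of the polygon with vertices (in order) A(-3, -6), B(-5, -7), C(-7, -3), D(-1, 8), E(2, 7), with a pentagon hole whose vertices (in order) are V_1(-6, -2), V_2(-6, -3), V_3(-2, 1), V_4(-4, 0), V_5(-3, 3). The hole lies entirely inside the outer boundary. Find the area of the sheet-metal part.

Outer boundary:
Σ = (-9) + (-34) + (-59) + (-23) + (9) = -116
Area = |Σ|/2 = 58.
Hole:
Apply Gauss's area formula: 2A = Σ (x_i·y_{i+1} − x_{i+1}·y_i), indices taken mod 5.
Cross-terms: 6, -12, 4, -12, 24  ⇒  Σ = 10
Area = |Σ|/2 = 5.
Net area = 58 − 5 = 53.

53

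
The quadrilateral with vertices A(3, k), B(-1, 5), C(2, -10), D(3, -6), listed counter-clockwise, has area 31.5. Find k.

The doubled signed area Σ (x_i y_{i+1} − x_{i+1} y_i) is linear in k.
With k=0 it equals 51; the coefficient of k is 4 (from the two edges through A).
So 4·k + 51 = 2·31.5 = 63 ⇒ k = 3.

3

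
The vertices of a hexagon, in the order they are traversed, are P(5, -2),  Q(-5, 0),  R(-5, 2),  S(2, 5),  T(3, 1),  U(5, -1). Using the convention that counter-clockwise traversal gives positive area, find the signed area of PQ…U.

Apply the surveyor's formula: 2A = Σ (x_i·y_{i+1} − x_{i+1}·y_i), indices taken mod 6.
P→Q: (5)(0) − (-5)(-2) = -10
Q→R: (-5)(2) − (-5)(0) = -10
R→S: (-5)(5) − (2)(2) = -29
S→T: (2)(1) − (3)(5) = -13
T→U: (3)(-1) − (5)(1) = -8
U→P: (5)(-2) − (5)(-1) = -5
Σ = -75
Signed area = Σ/2 = -37.5 (negative ⇒ clockwise traversal).

-37.5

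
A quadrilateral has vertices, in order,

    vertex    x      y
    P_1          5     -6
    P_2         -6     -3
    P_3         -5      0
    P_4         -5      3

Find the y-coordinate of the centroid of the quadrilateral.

-23/11

Apply the shoelace (surveyor's) formula. First the cross-terms c_i = x_i·y_{i+1} − x_{i+1}·y_i:
  -51, -15, -15, 15  ⇒  2A = -66, A = -33.
Then Σ (y_i + y_{i+1})·c_i = 414, so ȳ = 414 / (6·(-33)) = -23/11.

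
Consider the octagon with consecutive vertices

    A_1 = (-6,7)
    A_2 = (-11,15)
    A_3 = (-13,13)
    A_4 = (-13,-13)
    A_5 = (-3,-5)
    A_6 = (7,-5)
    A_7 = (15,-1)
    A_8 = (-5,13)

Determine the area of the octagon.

377

Apply Gauss's area formula: 2A = Σ (x_i·y_{i+1} − x_{i+1}·y_i), indices taken mod 8.
A_1→A_2: (-6)(15) − (-11)(7) = -13
A_2→A_3: (-11)(13) − (-13)(15) = 52
A_3→A_4: (-13)(-13) − (-13)(13) = 338
A_4→A_5: (-13)(-5) − (-3)(-13) = 26
A_5→A_6: (-3)(-5) − (7)(-5) = 50
A_6→A_7: (7)(-1) − (15)(-5) = 68
A_7→A_8: (15)(13) − (-5)(-1) = 190
A_8→A_1: (-5)(7) − (-6)(13) = 43
Σ = 754
Area = |Σ|/2 = 377.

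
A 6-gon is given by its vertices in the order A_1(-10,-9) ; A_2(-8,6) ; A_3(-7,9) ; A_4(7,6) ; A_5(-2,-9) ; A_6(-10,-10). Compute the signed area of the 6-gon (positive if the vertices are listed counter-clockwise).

-199

Apply the surveyor's formula: 2A = Σ (x_i·y_{i+1} − x_{i+1}·y_i), indices taken mod 6.
A_1→A_2: (-10)(6) − (-8)(-9) = -132
A_2→A_3: (-8)(9) − (-7)(6) = -30
A_3→A_4: (-7)(6) − (7)(9) = -105
A_4→A_5: (7)(-9) − (-2)(6) = -51
A_5→A_6: (-2)(-10) − (-10)(-9) = -70
A_6→A_1: (-10)(-9) − (-10)(-10) = -10
Σ = -398
Signed area = Σ/2 = -199 (negative ⇒ clockwise traversal).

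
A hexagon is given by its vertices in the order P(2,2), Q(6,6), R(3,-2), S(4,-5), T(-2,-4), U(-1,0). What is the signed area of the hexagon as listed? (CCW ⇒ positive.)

-34.5

Σ = (0) + (-30) + (-7) + (-26) + (-4) + (-2) = -69
Signed area = Σ/2 = -34.5 (negative ⇒ clockwise traversal).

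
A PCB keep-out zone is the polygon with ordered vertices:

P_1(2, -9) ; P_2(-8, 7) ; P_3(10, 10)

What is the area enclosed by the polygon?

159

Apply Gauss's area formula: 2A = Σ (x_i·y_{i+1} − x_{i+1}·y_i), indices taken mod 3.
Σ = (-58) + (-150) + (-110) = -318
Area = |Σ|/2 = 159.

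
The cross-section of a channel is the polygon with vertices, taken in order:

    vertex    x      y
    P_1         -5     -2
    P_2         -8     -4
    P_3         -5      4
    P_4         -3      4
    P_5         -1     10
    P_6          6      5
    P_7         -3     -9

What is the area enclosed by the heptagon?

112.5

Cross-terms: 4, -52, -8, -26, -65, -39, -39  ⇒  Σ = -225
Area = |Σ|/2 = 112.5.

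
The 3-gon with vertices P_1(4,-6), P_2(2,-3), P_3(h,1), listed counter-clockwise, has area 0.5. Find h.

Write out the shoelace sum; only the two edges meeting at P_3 involve h:
2·Area = [(2·1 − h·(-3)) + (h·(-6) − 4·1)] + 0
       = -3·h + -2 = 1
⇒ h = -1.

-1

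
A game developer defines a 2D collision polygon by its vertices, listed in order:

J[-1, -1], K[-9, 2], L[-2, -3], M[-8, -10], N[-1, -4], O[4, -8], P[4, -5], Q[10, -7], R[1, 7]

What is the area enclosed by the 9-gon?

Apply the shoelace formula: 2A = Σ (x_i·y_{i+1} − x_{i+1}·y_i), indices taken mod 9.
J→K: (-1)(2) − (-9)(-1) = -11
K→L: (-9)(-3) − (-2)(2) = 31
L→M: (-2)(-10) − (-8)(-3) = -4
M→N: (-8)(-4) − (-1)(-10) = 22
N→O: (-1)(-8) − (4)(-4) = 24
O→P: (4)(-5) − (4)(-8) = 12
P→Q: (4)(-7) − (10)(-5) = 22
Q→R: (10)(7) − (1)(-7) = 77
R→J: (1)(-1) − (-1)(7) = 6
Σ = 179
Area = |Σ|/2 = 89.5.

89.5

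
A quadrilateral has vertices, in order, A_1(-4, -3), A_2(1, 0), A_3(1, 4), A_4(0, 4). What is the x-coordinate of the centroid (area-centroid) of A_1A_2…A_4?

Apply Gauss's area formula. First the cross-terms c_i = x_i·y_{i+1} − x_{i+1}·y_i:
  3, 4, 4, 16  ⇒  2A = 27, A = 13.5.
Then Σ (x_i + x_{i+1})·c_i = -61, so x̄ = -61 / (6·13.5) = -61/81.

-61/81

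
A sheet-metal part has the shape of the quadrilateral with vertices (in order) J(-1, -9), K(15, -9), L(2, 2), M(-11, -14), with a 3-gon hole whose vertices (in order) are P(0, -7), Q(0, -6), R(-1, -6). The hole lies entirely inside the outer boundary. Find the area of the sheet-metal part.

Outer boundary:
Cross-terms: 144, 48, -6, 85  ⇒  Σ = 271
Area = |Σ|/2 = 135.5.
Hole:
Apply the shoelace (surveyor's) formula: 2A = Σ (x_i·y_{i+1} − x_{i+1}·y_i), indices taken mod 3.
Σ = (0) + (-6) + (7) = 1
Area = |Σ|/2 = 0.5.
Net area = 135.5 − 0.5 = 135.

135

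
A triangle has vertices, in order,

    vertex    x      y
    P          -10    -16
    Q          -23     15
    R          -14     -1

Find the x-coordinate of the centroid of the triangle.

Apply the shoelace formula. First the cross-terms c_i = x_i·y_{i+1} − x_{i+1}·y_i:
  -518, 233, 214  ⇒  2A = -71, A = -35.5.
Then Σ (x_i + x_{i+1})·c_i = 3337, so x̄ = 3337 / (6·(-35.5)) = -47/3.

-47/3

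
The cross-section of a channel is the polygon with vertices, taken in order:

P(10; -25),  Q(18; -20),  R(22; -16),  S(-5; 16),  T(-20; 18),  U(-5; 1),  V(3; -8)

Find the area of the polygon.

508

Apply the shoelace formula: 2A = Σ (x_i·y_{i+1} − x_{i+1}·y_i), indices taken mod 7.
Σ = (250) + (152) + (272) + (230) + (70) + (37) + (5) = 1016
Area = |Σ|/2 = 508.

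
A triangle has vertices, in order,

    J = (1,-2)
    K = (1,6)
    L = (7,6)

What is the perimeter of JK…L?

24

|JK| = √((0)² + (8)²) = √64 = 8
|KL| = √((6)² + (0)²) = √36 = 6
|LJ| = √((-6)² + (-8)²) = √100 = 10
Perimeter = 8 + 6 + 10 = 24.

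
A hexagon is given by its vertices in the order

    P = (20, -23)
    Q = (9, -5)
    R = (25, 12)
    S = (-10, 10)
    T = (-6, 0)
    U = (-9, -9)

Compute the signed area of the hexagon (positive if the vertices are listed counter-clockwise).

Σ = (107) + (233) + (370) + (60) + (54) + (387) = 1211
Signed area = Σ/2 = 605.5 (positive ⇒ counter-clockwise traversal).

605.5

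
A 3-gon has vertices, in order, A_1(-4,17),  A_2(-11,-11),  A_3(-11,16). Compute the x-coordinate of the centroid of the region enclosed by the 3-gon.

Apply the shoelace formula. First the cross-terms c_i = x_i·y_{i+1} − x_{i+1}·y_i:
  231, -297, -123  ⇒  2A = -189, A = -94.5.
Then Σ (x_i + x_{i+1})·c_i = 4914, so x̄ = 4914 / (6·(-94.5)) = -26/3.

-26/3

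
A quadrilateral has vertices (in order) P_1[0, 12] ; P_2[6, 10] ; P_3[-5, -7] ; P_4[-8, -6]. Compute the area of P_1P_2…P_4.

Apply the shoelace formula: 2A = Σ (x_i·y_{i+1} − x_{i+1}·y_i), indices taken mod 4.
Σ = (-72) + (8) + (-26) + (-96) = -186
Area = |Σ|/2 = 93.

93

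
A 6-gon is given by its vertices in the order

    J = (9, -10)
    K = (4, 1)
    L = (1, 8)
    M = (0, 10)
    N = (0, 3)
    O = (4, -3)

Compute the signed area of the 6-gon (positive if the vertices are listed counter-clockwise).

32.5

J→K: (9)(1) − (4)(-10) = 49
K→L: (4)(8) − (1)(1) = 31
L→M: (1)(10) − (0)(8) = 10
M→N: (0)(3) − (0)(10) = 0
N→O: (0)(-3) − (4)(3) = -12
O→J: (4)(-10) − (9)(-3) = -13
Σ = 65
Signed area = Σ/2 = 32.5 (positive ⇒ counter-clockwise traversal).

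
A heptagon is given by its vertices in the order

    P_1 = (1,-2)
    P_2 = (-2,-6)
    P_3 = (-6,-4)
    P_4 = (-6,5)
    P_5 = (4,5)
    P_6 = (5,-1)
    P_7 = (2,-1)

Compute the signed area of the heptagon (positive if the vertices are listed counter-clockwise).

Apply the shoelace formula: 2A = Σ (x_i·y_{i+1} − x_{i+1}·y_i), indices taken mod 7.
Cross-terms: -10, -28, -54, -50, -29, -3, -3  ⇒  Σ = -177
Signed area = Σ/2 = -88.5 (negative ⇒ clockwise traversal).

-88.5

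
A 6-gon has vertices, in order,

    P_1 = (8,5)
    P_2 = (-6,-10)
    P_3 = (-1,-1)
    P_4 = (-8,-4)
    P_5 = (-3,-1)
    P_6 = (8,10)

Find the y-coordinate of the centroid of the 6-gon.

116/93

Apply Gauss's area formula. First the cross-terms c_i = x_i·y_{i+1} − x_{i+1}·y_i:
  -50, -4, -4, -4, -22, -40  ⇒  2A = -124, A = -62.
Then Σ (y_i + y_{i+1})·c_i = -464, so ȳ = -464 / (6·(-62)) = 116/93.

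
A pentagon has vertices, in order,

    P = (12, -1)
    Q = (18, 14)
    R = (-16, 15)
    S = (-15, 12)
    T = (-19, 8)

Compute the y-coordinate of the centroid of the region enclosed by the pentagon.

Apply the surveyor's formula. First the cross-terms c_i = x_i·y_{i+1} − x_{i+1}·y_i:
  186, 494, 33, 108, -77  ⇒  2A = 744, A = 372.
Then Σ (y_i + y_{i+1})·c_i = 19256, so ȳ = 19256 / (6·372) = 2407/279.

2407/279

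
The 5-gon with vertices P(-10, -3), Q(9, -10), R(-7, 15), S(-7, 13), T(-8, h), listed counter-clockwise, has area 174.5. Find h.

5

The doubled signed area Σ (x_i y_{i+1} − x_{i+1} y_i) is linear in h.
With h=0 it equals 334; the coefficient of h is 3 (from the two edges through T).
So 3·h + 334 = 2·174.5 = 349 ⇒ h = 5.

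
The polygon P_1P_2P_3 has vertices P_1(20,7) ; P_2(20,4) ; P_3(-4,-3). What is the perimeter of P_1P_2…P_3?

54

|P_1P_2| = √((0)² + (-3)²) = √9 = 3
|P_2P_3| = √((-24)² + (-7)²) = √625 = 25
|P_3P_1| = √((24)² + (10)²) = √676 = 26
Perimeter = 3 + 25 + 26 = 54.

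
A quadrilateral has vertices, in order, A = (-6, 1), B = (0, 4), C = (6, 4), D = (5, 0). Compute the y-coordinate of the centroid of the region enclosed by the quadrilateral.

Apply the shoelace (surveyor's) formula. First the cross-terms c_i = x_i·y_{i+1} − x_{i+1}·y_i:
  -24, -24, -20, 5  ⇒  2A = -63, A = -31.5.
Then Σ (y_i + y_{i+1})·c_i = -387, so ȳ = -387 / (6·(-31.5)) = 43/21.

43/21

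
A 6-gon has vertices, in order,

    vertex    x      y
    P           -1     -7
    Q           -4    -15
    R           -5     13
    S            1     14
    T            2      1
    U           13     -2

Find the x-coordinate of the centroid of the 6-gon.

Apply the shoelace (surveyor's) formula. First the cross-terms c_i = x_i·y_{i+1} − x_{i+1}·y_i:
  -13, -127, -83, -27, -17, -93  ⇒  2A = -360, A = -180.
Then Σ (x_i + x_{i+1})·c_i = 88, so x̄ = 88 / (6·(-180)) = -11/135.

-11/135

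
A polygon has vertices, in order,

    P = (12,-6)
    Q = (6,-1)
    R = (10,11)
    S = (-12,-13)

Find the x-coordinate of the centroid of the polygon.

274/165

Apply the surveyor's formula. First the cross-terms c_i = x_i·y_{i+1} − x_{i+1}·y_i:
  24, 76, 2, 228  ⇒  2A = 330, A = 165.
Then Σ (x_i + x_{i+1})·c_i = 1644, so x̄ = 1644 / (6·165) = 274/165.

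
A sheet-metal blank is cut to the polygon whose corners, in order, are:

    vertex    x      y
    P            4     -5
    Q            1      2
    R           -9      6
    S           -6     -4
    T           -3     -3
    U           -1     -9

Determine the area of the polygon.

Apply the surveyor's formula: 2A = Σ (x_i·y_{i+1} − x_{i+1}·y_i), indices taken mod 6.
Cross-terms: 13, 24, 72, 6, 24, 41  ⇒  Σ = 180
Area = |Σ|/2 = 90.

90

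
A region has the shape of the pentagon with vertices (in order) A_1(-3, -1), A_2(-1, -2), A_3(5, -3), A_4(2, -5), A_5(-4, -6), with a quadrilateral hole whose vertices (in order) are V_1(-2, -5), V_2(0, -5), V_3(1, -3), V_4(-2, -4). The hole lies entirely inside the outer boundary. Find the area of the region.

20

Outer boundary:
Σ = (5) + (13) + (-19) + (-32) + (-14) = -47
Area = |Σ|/2 = 23.5.
Hole:
Σ = (10) + (5) + (-10) + (2) = 7
Area = |Σ|/2 = 3.5.
Net area = 23.5 − 3.5 = 20.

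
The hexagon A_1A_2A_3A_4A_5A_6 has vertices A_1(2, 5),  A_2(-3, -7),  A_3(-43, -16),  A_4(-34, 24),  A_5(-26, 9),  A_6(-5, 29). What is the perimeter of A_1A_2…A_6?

166

|A_1A_2| = √((-5)² + (-12)²) = √169 = 13
|A_2A_3| = √((-40)² + (-9)²) = √1681 = 41
|A_3A_4| = √((9)² + (40)²) = √1681 = 41
|A_4A_5| = √((8)² + (-15)²) = √289 = 17
|A_5A_6| = √((21)² + (20)²) = √841 = 29
|A_6A_1| = √((7)² + (-24)²) = √625 = 25
Perimeter = 13 + 41 + 41 + 17 + 29 + 25 = 166.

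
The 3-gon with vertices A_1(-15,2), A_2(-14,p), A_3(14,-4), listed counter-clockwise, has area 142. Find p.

Write out the shoelace sum; only the two edges meeting at A_2 involve p:
2·Area = [((-15)·p − (-14)·2) + ((-14)·(-4) − 14·p)] + -32
       = -29·p + 52 = 284
⇒ p = -8.

-8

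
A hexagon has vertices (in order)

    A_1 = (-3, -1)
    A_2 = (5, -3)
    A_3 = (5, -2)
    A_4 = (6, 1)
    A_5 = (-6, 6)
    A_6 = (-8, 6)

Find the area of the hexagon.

58

Apply the surveyor's formula: 2A = Σ (x_i·y_{i+1} − x_{i+1}·y_i), indices taken mod 6.
Cross-terms: 14, 5, 17, 42, 12, 26  ⇒  Σ = 116
Area = |Σ|/2 = 58.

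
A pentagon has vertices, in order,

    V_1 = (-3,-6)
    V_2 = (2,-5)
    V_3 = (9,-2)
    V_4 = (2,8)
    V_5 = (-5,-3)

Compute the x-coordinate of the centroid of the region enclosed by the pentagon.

Apply Gauss's area formula. First the cross-terms c_i = x_i·y_{i+1} − x_{i+1}·y_i:
  27, 41, 76, 34, 21  ⇒  2A = 199, A = 99.5.
Then Σ (x_i + x_{i+1})·c_i = 990, so x̄ = 990 / (6·99.5) = 330/199.

330/199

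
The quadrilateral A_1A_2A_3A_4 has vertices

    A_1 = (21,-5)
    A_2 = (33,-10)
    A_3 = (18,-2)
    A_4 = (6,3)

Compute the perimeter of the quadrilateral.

|A_1A_2| = √((12)² + (-5)²) = √169 = 13
|A_2A_3| = √((-15)² + (8)²) = √289 = 17
|A_3A_4| = √((-12)² + (5)²) = √169 = 13
|A_4A_1| = √((15)² + (-8)²) = √289 = 17
Perimeter = 13 + 17 + 13 + 17 = 60.

60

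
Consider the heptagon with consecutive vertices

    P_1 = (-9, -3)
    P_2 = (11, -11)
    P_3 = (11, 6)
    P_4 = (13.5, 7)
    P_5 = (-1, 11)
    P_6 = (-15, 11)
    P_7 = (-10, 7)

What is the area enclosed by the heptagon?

361.25

Σ = (132) + (187) + (-4) + (155.5) + (154) + (5) + (93) = 722.5
Area = |Σ|/2 = 361.25.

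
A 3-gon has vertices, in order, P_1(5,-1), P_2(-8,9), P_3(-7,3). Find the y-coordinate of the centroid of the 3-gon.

Apply the surveyor's formula. First the cross-terms c_i = x_i·y_{i+1} − x_{i+1}·y_i:
  37, 39, -8  ⇒  2A = 68, A = 34.
Then Σ (y_i + y_{i+1})·c_i = 748, so ȳ = 748 / (6·34) = 11/3.

11/3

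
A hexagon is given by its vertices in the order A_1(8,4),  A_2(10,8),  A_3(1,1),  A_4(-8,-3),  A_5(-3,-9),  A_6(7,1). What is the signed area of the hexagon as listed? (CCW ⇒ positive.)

Apply the surveyor's formula: 2A = Σ (x_i·y_{i+1} − x_{i+1}·y_i), indices taken mod 6.
Σ = (24) + (2) + (5) + (63) + (60) + (20) = 174
Signed area = Σ/2 = 87 (positive ⇒ counter-clockwise traversal).

87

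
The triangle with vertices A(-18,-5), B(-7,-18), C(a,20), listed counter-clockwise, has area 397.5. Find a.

Write out the shoelace sum; only the two edges meeting at C involve a:
2·Area = [((-7)·20 − a·(-18)) + (a·(-5) − (-18)·20)] + 289
       = 13·a + 509 = 795
⇒ a = 22.

22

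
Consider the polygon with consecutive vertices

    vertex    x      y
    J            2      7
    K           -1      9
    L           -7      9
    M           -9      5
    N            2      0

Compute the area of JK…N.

Apply the surveyor's formula: 2A = Σ (x_i·y_{i+1} − x_{i+1}·y_i), indices taken mod 5.
Cross-terms: 25, 54, 46, -10, 14  ⇒  Σ = 129
Area = |Σ|/2 = 64.5.

64.5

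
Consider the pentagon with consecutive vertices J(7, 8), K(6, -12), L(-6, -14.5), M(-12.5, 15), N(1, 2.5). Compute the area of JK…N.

Apply the shoelace formula: 2A = Σ (x_i·y_{i+1} − x_{i+1}·y_i), indices taken mod 5.
Cross-terms: -132, -159, -271.25, -46.25, -9.5  ⇒  Σ = -618
Area = |Σ|/2 = 309.

309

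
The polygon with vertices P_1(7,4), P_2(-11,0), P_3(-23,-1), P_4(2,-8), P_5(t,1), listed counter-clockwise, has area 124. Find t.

1

The doubled signed area Σ (x_i y_{i+1} − x_{i+1} y_i) is linear in t.
With t=0 it equals 236; the coefficient of t is 12 (from the two edges through P_5).
So 12·t + 236 = 2·124 = 248 ⇒ t = 1.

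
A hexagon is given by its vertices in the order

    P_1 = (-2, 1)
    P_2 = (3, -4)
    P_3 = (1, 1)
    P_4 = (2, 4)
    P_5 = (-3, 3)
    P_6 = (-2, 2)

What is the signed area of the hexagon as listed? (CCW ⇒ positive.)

17

Σ = (5) + (7) + (2) + (18) + (0) + (2) = 34
Signed area = Σ/2 = 17 (positive ⇒ counter-clockwise traversal).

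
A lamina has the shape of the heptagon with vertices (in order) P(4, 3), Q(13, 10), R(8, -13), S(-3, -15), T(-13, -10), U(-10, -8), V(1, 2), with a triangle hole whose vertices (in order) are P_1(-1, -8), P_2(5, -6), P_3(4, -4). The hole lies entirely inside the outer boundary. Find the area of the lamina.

Outer boundary:
Cross-terms: 1, -249, -159, -165, 4, -12, -5  ⇒  Σ = -585
Area = |Σ|/2 = 292.5.
Hole:
Apply Gauss's area formula: 2A = Σ (x_i·y_{i+1} − x_{i+1}·y_i), indices taken mod 3.
P_1→P_2: (-1)(-6) − (5)(-8) = 46
P_2→P_3: (5)(-4) − (4)(-6) = 4
P_3→P_1: (4)(-8) − (-1)(-4) = -36
Σ = 14
Area = |Σ|/2 = 7.
Net area = 292.5 − 7 = 285.5.

285.5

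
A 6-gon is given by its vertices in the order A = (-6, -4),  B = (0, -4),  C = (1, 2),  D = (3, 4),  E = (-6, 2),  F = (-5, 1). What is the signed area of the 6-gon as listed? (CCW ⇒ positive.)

43

Apply Gauss's area formula: 2A = Σ (x_i·y_{i+1} − x_{i+1}·y_i), indices taken mod 6.
Σ = (24) + (4) + (-2) + (30) + (4) + (26) = 86
Signed area = Σ/2 = 43 (positive ⇒ counter-clockwise traversal).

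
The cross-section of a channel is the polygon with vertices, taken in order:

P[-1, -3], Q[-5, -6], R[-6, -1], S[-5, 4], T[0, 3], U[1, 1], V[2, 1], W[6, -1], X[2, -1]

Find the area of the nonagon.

Apply the surveyor's formula: 2A = Σ (x_i·y_{i+1} − x_{i+1}·y_i), indices taken mod 9.
Σ = (-9) + (-31) + (-29) + (-15) + (-3) + (-1) + (-8) + (-4) + (-7) = -107
Area = |Σ|/2 = 53.5.

53.5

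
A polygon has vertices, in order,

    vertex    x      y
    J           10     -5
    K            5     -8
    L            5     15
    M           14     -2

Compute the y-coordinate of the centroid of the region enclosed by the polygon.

Apply the surveyor's formula. First the cross-terms c_i = x_i·y_{i+1} − x_{i+1}·y_i:
  -55, 115, -220, -50  ⇒  2A = -210, A = -105.
Then Σ (y_i + y_{i+1})·c_i = -990, so ȳ = -990 / (6·(-105)) = 11/7.

11/7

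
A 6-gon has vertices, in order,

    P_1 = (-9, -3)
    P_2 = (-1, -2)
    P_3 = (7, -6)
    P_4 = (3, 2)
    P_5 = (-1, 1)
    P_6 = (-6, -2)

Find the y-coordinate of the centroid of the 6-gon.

-89/60

Apply Gauss's area formula. First the cross-terms c_i = x_i·y_{i+1} − x_{i+1}·y_i:
  15, 20, 32, 5, 8, 0  ⇒  2A = 80, A = 40.
Then Σ (y_i + y_{i+1})·c_i = -356, so ȳ = -356 / (6·40) = -89/60.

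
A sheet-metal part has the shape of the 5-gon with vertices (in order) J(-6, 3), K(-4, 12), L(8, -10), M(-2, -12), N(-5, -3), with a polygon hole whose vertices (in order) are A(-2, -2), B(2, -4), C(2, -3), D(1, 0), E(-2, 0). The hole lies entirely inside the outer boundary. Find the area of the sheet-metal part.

Outer boundary:
Cross-terms: -60, -56, -116, -54, -33  ⇒  Σ = -319
Area = |Σ|/2 = 159.5.
Hole:
Apply Gauss's area formula: 2A = Σ (x_i·y_{i+1} − x_{i+1}·y_i), indices taken mod 5.
Σ = (12) + (2) + (3) + (0) + (4) = 21
Area = |Σ|/2 = 10.5.
Net area = 159.5 − 10.5 = 149.

149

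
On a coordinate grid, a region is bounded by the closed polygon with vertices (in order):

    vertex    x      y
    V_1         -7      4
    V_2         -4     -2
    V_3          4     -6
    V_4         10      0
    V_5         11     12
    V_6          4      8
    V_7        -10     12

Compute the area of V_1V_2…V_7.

Apply the surveyor's formula: 2A = Σ (x_i·y_{i+1} − x_{i+1}·y_i), indices taken mod 7.
Σ = (30) + (32) + (60) + (120) + (40) + (128) + (44) = 454
Area = |Σ|/2 = 227.

227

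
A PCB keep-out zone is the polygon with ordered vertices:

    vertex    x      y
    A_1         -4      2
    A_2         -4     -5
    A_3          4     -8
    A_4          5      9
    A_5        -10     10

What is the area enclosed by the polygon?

Apply the surveyor's formula: 2A = Σ (x_i·y_{i+1} − x_{i+1}·y_i), indices taken mod 5.
Σ = (28) + (52) + (76) + (140) + (20) = 316
Area = |Σ|/2 = 158.

158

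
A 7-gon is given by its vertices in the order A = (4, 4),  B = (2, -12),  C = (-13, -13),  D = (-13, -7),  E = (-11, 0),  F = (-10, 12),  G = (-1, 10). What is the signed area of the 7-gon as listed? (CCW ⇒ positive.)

Σ = (-56) + (-182) + (-78) + (-77) + (-132) + (-88) + (-44) = -657
Signed area = Σ/2 = -328.5 (negative ⇒ clockwise traversal).

-328.5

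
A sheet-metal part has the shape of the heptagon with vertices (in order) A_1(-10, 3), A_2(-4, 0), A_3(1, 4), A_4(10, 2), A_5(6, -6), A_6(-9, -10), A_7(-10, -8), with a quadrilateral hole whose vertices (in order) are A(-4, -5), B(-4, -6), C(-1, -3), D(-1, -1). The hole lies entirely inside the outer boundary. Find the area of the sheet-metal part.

178.5

Outer boundary:
Apply Gauss's area formula: 2A = Σ (x_i·y_{i+1} − x_{i+1}·y_i), indices taken mod 7.
Cross-terms: 12, -16, -38, -72, -114, -28, -110  ⇒  Σ = -366
Area = |Σ|/2 = 183.
Hole:
Apply the shoelace formula: 2A = Σ (x_i·y_{i+1} − x_{i+1}·y_i), indices taken mod 4.
Σ = (4) + (6) + (-2) + (1) = 9
Area = |Σ|/2 = 4.5.
Net area = 183 − 4.5 = 178.5.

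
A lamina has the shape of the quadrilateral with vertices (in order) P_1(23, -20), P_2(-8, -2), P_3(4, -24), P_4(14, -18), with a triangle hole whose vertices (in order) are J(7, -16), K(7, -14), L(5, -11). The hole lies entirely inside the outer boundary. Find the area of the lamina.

Outer boundary:
Apply the shoelace formula: 2A = Σ (x_i·y_{i+1} − x_{i+1}·y_i), indices taken mod 4.
P_1→P_2: (23)(-2) − (-8)(-20) = -206
P_2→P_3: (-8)(-24) − (4)(-2) = 200
P_3→P_4: (4)(-18) − (14)(-24) = 264
P_4→P_1: (14)(-20) − (23)(-18) = 134
Σ = 392
Area = |Σ|/2 = 196.
Hole:
Apply the shoelace formula: 2A = Σ (x_i·y_{i+1} − x_{i+1}·y_i), indices taken mod 3.
J→K: (7)(-14) − (7)(-16) = 14
K→L: (7)(-11) − (5)(-14) = -7
L→J: (5)(-16) − (7)(-11) = -3
Σ = 4
Area = |Σ|/2 = 2.
Net area = 196 − 2 = 194.

194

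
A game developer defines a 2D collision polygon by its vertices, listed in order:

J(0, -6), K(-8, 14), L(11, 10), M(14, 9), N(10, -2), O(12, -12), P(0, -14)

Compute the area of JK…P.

J→K: (0)(14) − (-8)(-6) = -48
K→L: (-8)(10) − (11)(14) = -234
L→M: (11)(9) − (14)(10) = -41
M→N: (14)(-2) − (10)(9) = -118
N→O: (10)(-12) − (12)(-2) = -96
O→P: (12)(-14) − (0)(-12) = -168
P→J: (0)(-6) − (0)(-14) = 0
Σ = -705
Area = |Σ|/2 = 352.5.

352.5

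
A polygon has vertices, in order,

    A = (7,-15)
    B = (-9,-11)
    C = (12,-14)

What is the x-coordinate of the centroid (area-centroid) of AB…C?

Apply the shoelace formula. First the cross-terms c_i = x_i·y_{i+1} − x_{i+1}·y_i:
  -212, 258, -82  ⇒  2A = -36, A = -18.
Then Σ (x_i + x_{i+1})·c_i = -360, so x̄ = -360 / (6·(-18)) = 10/3.

10/3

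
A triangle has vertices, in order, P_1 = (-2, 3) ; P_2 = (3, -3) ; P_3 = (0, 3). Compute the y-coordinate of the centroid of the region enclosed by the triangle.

Apply the surveyor's formula. First the cross-terms c_i = x_i·y_{i+1} − x_{i+1}·y_i:
  -3, 9, 6  ⇒  2A = 12, A = 6.
Then Σ (y_i + y_{i+1})·c_i = 36, so ȳ = 36 / (6·6) = 1.

1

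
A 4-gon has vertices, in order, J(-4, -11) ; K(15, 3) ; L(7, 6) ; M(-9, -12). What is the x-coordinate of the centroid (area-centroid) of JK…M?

Apply the shoelace (surveyor's) formula. First the cross-terms c_i = x_i·y_{i+1} − x_{i+1}·y_i:
  153, 69, -30, 51  ⇒  2A = 243, A = 121.5.
Then Σ (x_i + x_{i+1})·c_i = 2598, so x̄ = 2598 / (6·121.5) = 866/243.

866/243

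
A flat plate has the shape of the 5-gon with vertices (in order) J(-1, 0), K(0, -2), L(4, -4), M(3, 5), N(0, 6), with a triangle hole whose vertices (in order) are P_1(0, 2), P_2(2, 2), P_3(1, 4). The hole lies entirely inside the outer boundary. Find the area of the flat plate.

31

Outer boundary:
Apply the surveyor's formula: 2A = Σ (x_i·y_{i+1} − x_{i+1}·y_i), indices taken mod 5.
Σ = (2) + (8) + (32) + (18) + (6) = 66
Area = |Σ|/2 = 33.
Hole:
Apply the shoelace formula: 2A = Σ (x_i·y_{i+1} − x_{i+1}·y_i), indices taken mod 3.
Σ = (-4) + (6) + (2) = 4
Area = |Σ|/2 = 2.
Net area = 33 − 2 = 31.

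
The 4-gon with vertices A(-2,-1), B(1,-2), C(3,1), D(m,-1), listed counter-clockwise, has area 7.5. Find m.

The doubled signed area Σ (x_i y_{i+1} − x_{i+1} y_i) is linear in m.
With m=0 it equals 7; the coefficient of m is -2 (from the two edges through D).
So -2·m + 7 = 2·7.5 = 15 ⇒ m = -4.

-4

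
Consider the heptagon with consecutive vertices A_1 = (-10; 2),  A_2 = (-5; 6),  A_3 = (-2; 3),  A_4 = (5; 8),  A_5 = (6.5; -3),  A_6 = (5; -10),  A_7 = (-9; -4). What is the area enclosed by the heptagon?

Apply Gauss's area formula: 2A = Σ (x_i·y_{i+1} − x_{i+1}·y_i), indices taken mod 7.
Cross-terms: -50, -3, -31, -67, -50, -110, -58  ⇒  Σ = -369
Area = |Σ|/2 = 184.5.

184.5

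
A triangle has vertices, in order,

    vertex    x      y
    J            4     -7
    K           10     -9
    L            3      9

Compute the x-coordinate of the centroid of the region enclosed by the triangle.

Apply the shoelace formula. First the cross-terms c_i = x_i·y_{i+1} − x_{i+1}·y_i:
  34, 117, -57  ⇒  2A = 94, A = 47.
Then Σ (x_i + x_{i+1})·c_i = 1598, so x̄ = 1598 / (6·47) = 17/3.

17/3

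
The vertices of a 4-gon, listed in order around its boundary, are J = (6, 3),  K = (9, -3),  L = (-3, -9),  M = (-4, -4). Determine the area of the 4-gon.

Σ = (-45) + (-90) + (-24) + (12) = -147
Area = |Σ|/2 = 73.5.

73.5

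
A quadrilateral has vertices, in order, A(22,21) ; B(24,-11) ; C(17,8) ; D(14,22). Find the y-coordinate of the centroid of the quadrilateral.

2969/295

Apply the shoelace (surveyor's) formula. First the cross-terms c_i = x_i·y_{i+1} − x_{i+1}·y_i:
  -746, 379, 262, -190  ⇒  2A = -295, A = -147.5.
Then Σ (y_i + y_{i+1})·c_i = -8907, so ȳ = -8907 / (6·(-147.5)) = 2969/295.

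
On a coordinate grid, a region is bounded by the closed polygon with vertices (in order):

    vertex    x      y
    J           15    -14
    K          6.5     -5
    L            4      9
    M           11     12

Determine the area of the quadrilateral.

145.25

Cross-terms: 16, 78.5, -51, -334  ⇒  Σ = -290.5
Area = |Σ|/2 = 145.25.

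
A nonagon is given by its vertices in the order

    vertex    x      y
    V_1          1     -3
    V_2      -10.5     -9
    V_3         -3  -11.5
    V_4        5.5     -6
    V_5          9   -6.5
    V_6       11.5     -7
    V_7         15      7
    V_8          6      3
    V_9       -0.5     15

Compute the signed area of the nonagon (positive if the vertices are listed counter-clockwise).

215.5

Σ = (-40.5) + (93.75) + (81.25) + (18.25) + (11.75) + (185.5) + (3) + (91.5) + (-13.5) = 431
Signed area = Σ/2 = 215.5 (positive ⇒ counter-clockwise traversal).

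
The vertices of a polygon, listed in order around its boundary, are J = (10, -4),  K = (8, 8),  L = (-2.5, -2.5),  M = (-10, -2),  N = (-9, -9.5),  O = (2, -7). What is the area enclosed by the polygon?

156.5

Apply Gauss's area formula: 2A = Σ (x_i·y_{i+1} − x_{i+1}·y_i), indices taken mod 6.
Σ = (112) + (0) + (-20) + (77) + (82) + (62) = 313
Area = |Σ|/2 = 156.5.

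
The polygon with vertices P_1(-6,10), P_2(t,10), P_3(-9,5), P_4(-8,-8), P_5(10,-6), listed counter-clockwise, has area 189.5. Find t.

-9

The doubled signed area Σ (x_i y_{i+1} − x_{i+1} y_i) is linear in t.
With t=0 it equals 334; the coefficient of t is -5 (from the two edges through P_2).
So -5·t + 334 = 2·189.5 = 379 ⇒ t = -9.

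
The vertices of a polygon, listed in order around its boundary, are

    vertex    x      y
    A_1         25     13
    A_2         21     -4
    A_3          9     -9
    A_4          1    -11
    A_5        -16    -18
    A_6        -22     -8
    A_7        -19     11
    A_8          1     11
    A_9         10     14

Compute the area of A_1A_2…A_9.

Apply the shoelace (surveyor's) formula: 2A = Σ (x_i·y_{i+1} − x_{i+1}·y_i), indices taken mod 9.
Cross-terms: -373, -153, -90, -194, -268, -394, -220, -96, -220  ⇒  Σ = -2008
Area = |Σ|/2 = 1004.

1004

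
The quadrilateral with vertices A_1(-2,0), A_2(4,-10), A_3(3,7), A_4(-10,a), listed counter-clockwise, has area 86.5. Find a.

5

The doubled signed area Σ (x_i y_{i+1} − x_{i+1} y_i) is linear in a.
With a=0 it equals 148; the coefficient of a is 5 (from the two edges through A_4).
So 5·a + 148 = 2·86.5 = 173 ⇒ a = 5.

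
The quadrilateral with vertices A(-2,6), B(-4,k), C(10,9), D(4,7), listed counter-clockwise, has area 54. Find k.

-4

Write out the shoelace sum; only the two edges meeting at B involve k:
2·Area = [((-2)·k − (-4)·6) + ((-4)·9 − 10·k)] + 72
       = -12·k + 60 = 108
⇒ k = -4.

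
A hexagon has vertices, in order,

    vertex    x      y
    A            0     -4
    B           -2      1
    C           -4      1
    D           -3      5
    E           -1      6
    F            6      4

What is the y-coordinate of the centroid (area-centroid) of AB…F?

Apply the shoelace (surveyor's) formula. First the cross-terms c_i = x_i·y_{i+1} − x_{i+1}·y_i:
  -8, 2, -17, -13, -40, -24  ⇒  2A = -100, A = -50.
Then Σ (y_i + y_{i+1})·c_i = -617, so ȳ = -617 / (6·(-50)) = 617/300.

617/300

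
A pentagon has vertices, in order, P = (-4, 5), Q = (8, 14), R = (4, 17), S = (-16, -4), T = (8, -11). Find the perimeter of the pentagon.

94

|PQ| = √((12)² + (9)²) = √225 = 15
|QR| = √((-4)² + (3)²) = √25 = 5
|RS| = √((-20)² + (-21)²) = √841 = 29
|ST| = √((24)² + (-7)²) = √625 = 25
|TP| = √((-12)² + (16)²) = √400 = 20
Perimeter = 15 + 5 + 29 + 25 + 20 = 94.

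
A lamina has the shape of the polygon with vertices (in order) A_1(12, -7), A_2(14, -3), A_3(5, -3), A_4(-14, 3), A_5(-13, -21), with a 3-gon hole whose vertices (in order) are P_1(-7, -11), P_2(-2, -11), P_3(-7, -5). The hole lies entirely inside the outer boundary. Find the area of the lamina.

Outer boundary:
Apply Gauss's area formula: 2A = Σ (x_i·y_{i+1} − x_{i+1}·y_i), indices taken mod 5.
Σ = (62) + (-27) + (-27) + (333) + (343) = 684
Area = |Σ|/2 = 342.
Hole:
Σ = (55) + (-67) + (42) = 30
Area = |Σ|/2 = 15.
Net area = 342 − 15 = 327.

327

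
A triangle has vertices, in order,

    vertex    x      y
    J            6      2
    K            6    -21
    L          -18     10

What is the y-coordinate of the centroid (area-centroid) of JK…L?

Apply the shoelace (surveyor's) formula. First the cross-terms c_i = x_i·y_{i+1} − x_{i+1}·y_i:
  -138, -318, -96  ⇒  2A = -552, A = -276.
Then Σ (y_i + y_{i+1})·c_i = 4968, so ȳ = 4968 / (6·(-276)) = -3.

-3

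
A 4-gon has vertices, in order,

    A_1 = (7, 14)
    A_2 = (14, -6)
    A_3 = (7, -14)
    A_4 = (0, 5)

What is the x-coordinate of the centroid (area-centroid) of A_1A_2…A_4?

7

Apply the surveyor's formula. First the cross-terms c_i = x_i·y_{i+1} − x_{i+1}·y_i:
  -238, -154, 35, -35  ⇒  2A = -392, A = -196.
Then Σ (x_i + x_{i+1})·c_i = -8232, so x̄ = -8232 / (6·(-196)) = 7.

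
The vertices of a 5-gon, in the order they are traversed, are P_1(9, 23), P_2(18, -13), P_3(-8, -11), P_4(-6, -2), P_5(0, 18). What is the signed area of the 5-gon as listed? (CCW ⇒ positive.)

-576.5

Apply the shoelace (surveyor's) formula: 2A = Σ (x_i·y_{i+1} − x_{i+1}·y_i), indices taken mod 5.
Σ = (-531) + (-302) + (-50) + (-108) + (-162) = -1153
Signed area = Σ/2 = -576.5 (negative ⇒ clockwise traversal).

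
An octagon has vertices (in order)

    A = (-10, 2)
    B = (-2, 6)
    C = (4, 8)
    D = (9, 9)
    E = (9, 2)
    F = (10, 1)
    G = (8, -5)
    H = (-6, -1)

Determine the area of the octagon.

Apply Gauss's area formula: 2A = Σ (x_i·y_{i+1} − x_{i+1}·y_i), indices taken mod 8.
A→B: (-10)(6) − (-2)(2) = -56
B→C: (-2)(8) − (4)(6) = -40
C→D: (4)(9) − (9)(8) = -36
D→E: (9)(2) − (9)(9) = -63
E→F: (9)(1) − (10)(2) = -11
F→G: (10)(-5) − (8)(1) = -58
G→H: (8)(-1) − (-6)(-5) = -38
H→A: (-6)(2) − (-10)(-1) = -22
Σ = -324
Area = |Σ|/2 = 162.

162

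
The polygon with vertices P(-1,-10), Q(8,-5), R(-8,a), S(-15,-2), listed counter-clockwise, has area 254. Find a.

Write out the shoelace sum; only the two edges meeting at R involve a:
2·Area = [(8·a − (-8)·(-5)) + ((-8)·(-2) − (-15)·a)] + 233
       = 23·a + 209 = 508
⇒ a = 13.

13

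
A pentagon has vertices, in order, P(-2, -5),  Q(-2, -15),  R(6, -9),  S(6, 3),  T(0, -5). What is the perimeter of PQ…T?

|PQ| = √((0)² + (-10)²) = √100 = 10
|QR| = √((8)² + (6)²) = √100 = 10
|RS| = √((0)² + (12)²) = √144 = 12
|ST| = √((-6)² + (-8)²) = √100 = 10
|TP| = √((-2)² + (0)²) = √4 = 2
Perimeter = 10 + 10 + 12 + 10 + 2 = 44.

44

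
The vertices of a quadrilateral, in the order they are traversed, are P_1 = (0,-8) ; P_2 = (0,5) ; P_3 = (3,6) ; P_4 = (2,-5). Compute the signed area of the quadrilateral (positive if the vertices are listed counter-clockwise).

Cross-terms: 0, -15, -27, -16  ⇒  Σ = -58
Signed area = Σ/2 = -29 (negative ⇒ clockwise traversal).

-29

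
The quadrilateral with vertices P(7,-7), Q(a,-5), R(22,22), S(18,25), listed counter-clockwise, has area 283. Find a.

The doubled signed area Σ (x_i y_{i+1} − x_{i+1} y_i) is linear in a.
With a=0 it equals -72; the coefficient of a is 29 (from the two edges through Q).
So 29·a + -72 = 2·283 = 566 ⇒ a = 22.

22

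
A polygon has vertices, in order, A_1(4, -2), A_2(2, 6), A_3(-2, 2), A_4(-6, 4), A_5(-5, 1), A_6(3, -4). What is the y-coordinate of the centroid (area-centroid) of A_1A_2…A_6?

223/267

Apply Gauss's area formula. First the cross-terms c_i = x_i·y_{i+1} − x_{i+1}·y_i:
  28, 16, 4, 14, 17, 10  ⇒  2A = 89, A = 44.5.
Then Σ (y_i + y_{i+1})·c_i = 223, so ȳ = 223 / (6·44.5) = 223/267.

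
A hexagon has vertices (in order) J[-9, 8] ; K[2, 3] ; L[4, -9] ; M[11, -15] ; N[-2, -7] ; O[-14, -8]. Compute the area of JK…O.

203.5

Apply the shoelace formula: 2A = Σ (x_i·y_{i+1} − x_{i+1}·y_i), indices taken mod 6.
J→K: (-9)(3) − (2)(8) = -43
K→L: (2)(-9) − (4)(3) = -30
L→M: (4)(-15) − (11)(-9) = 39
M→N: (11)(-7) − (-2)(-15) = -107
N→O: (-2)(-8) − (-14)(-7) = -82
O→J: (-14)(8) − (-9)(-8) = -184
Σ = -407
Area = |Σ|/2 = 203.5.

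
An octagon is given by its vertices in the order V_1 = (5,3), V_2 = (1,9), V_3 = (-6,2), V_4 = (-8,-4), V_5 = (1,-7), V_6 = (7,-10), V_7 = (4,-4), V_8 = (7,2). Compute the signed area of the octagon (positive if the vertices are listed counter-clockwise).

Apply the surveyor's formula: 2A = Σ (x_i·y_{i+1} − x_{i+1}·y_i), indices taken mod 8.
Σ = (42) + (56) + (40) + (60) + (39) + (12) + (36) + (11) = 296
Signed area = Σ/2 = 148 (positive ⇒ counter-clockwise traversal).

148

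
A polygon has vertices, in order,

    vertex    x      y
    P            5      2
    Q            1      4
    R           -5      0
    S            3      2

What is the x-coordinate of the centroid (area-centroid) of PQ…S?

2/9

Apply Gauss's area formula. First the cross-terms c_i = x_i·y_{i+1} − x_{i+1}·y_i:
  18, 20, -10, -4  ⇒  2A = 24, A = 12.
Then Σ (x_i + x_{i+1})·c_i = 16, so x̄ = 16 / (6·12) = 2/9.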